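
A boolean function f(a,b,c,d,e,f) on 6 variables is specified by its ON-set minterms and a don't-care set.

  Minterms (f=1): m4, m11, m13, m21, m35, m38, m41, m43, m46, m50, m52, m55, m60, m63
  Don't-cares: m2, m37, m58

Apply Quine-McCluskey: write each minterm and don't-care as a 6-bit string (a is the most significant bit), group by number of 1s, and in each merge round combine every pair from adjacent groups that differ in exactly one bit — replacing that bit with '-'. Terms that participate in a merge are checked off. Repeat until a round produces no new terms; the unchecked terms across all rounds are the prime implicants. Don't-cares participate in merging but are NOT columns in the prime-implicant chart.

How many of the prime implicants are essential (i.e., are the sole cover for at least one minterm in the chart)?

10

Round 0: 000010 000100 001011✓ 001101 010101 100011✓ 100101 100110✓ 101001✓ 101011✓ 101110✓ 110010✓ 110100✓ 110111✓ 111010✓ 111100✓ 111111✓
Round 1: -01011 10-011 10-110 1010-1 11-010 11-100 11-111
PIs = {-01011, 000010, 000100, 001101, 010101, 10-011, 10-110, 100101, 1010-1, 11-010, 11-100, 11-111}
Coverage chart:
  m4: 000100 ←essential
  m11: -01011 ←essential
  m13: 001101 ←essential
  m21: 010101 ←essential
  m35: 10-011 ←essential
  m38: 10-110 ←essential
  m41: 1010-1 ←essential
  m43: -01011,10-011,1010-1
  m46: 10-110 ←essential
  m50: 11-010 ←essential
  m52: 11-100 ←essential
  m55: 11-111 ←essential
  m60: 11-100 ←essential
  m63: 11-111 ←essential
Essential: -01011, 000100, 001101, 010101, 10-011, 10-110, 1010-1, 11-010, 11-100, 11-111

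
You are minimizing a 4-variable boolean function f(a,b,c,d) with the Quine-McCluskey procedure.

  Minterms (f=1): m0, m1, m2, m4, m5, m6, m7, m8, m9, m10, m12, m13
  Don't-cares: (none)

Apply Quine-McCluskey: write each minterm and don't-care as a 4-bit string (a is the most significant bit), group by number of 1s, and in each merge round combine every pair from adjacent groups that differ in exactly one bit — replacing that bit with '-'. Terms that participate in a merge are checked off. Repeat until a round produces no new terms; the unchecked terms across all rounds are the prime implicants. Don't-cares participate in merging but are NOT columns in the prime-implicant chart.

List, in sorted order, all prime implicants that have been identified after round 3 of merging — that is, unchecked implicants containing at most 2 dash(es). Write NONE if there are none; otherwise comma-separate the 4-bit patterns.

-0-0, 0--0, 01--

[col 0] 0000*, 0001*, 0010*, 0100*, 0101*, 0110*, 0111*, 1000*, 1001*, 1010*, 1100*, 1101*
[col 1] -000*, -001*, -010*, -100*, -101*, 0-00*, 0-01*, 0-10*, 00-0*, 000-*, 01-0*, 01-1*, 010-*, 011-*, 1-00*, 1-01*, 10-0*, 100-*, 110-*
[col 2] --00*, --01*, -0-0, -00-*, -10-*, 0--0, 0-0-*, 01--, 1-0-*
[col 3] --0-
Prime implicants: --0-, -0-0, 0--0, 01--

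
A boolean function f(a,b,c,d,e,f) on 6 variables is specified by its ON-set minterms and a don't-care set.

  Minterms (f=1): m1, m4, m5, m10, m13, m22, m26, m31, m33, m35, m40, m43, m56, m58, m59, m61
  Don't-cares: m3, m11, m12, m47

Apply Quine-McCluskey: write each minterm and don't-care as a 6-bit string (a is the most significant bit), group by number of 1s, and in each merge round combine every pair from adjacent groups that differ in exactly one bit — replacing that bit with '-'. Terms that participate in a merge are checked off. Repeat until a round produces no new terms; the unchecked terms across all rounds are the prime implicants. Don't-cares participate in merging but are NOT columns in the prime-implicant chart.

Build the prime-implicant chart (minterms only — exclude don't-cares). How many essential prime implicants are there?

[col 0] 000001*, 000011*, 000100*, 000101*, 001010*, 001011*, 001100*, 001101*, 010110, 011010*, 011111, 100001*, 100011*, 101000*, 101011*, 101111*, 111000*, 111010*, 111011*, 111101
[col 1] -00001*, -00011*, -01011*, -11010, 0-1010, 00-011*, 00-100*, 00-101*, 000-01, 0000-1*, 00010-*, 00101-, 00110-*, 1-1000, 1-1011, 10-011*, 1000-1*, 101-11, 1110-0, 11101-
[col 2] -0-011, -000-1, 00-10-
Prime implicants: -0-011, -000-1, -11010, 0-1010, 00-10-, 000-01, 00101-, 010110, 011111, 1-1000, 1-1011, 101-11, 1110-0, 11101-, 111101
PI chart (minterm → PIs covering it):
  1 | -000-1,000-01
  4 | 00-10-  (sole → essential)
  5 | 00-10-,000-01
  10 | 0-1010,00101-
  13 | 00-10-  (sole → essential)
  22 | 010110  (sole → essential)
  26 | -11010,0-1010
  31 | 011111  (sole → essential)
  33 | -000-1  (sole → essential)
  35 | -0-011,-000-1
  40 | 1-1000  (sole → essential)
  43 | -0-011,1-1011,101-11
  56 | 1-1000,1110-0
  58 | -11010,1110-0,11101-
  59 | 1-1011,11101-
  61 | 111101  (sole → essential)
Essential prime implicants: -000-1, 00-10-, 010110, 011111, 1-1000, 111101

6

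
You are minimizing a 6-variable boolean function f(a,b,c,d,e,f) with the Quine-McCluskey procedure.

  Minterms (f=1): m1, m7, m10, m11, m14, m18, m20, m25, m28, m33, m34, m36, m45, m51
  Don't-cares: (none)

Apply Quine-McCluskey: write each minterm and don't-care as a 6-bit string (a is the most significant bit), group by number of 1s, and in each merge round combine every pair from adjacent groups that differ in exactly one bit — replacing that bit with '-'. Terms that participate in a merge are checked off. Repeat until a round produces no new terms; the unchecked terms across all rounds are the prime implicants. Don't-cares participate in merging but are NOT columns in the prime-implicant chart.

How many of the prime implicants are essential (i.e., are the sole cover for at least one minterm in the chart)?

[col 0] 000001*, 000111, 001010*, 001011*, 001110*, 010010, 010100*, 011001, 011100*, 100001*, 100010, 100100, 101101, 110011
[col 1] -00001, 001-10, 00101-, 01-100
Prime implicants: -00001, 000111, 001-10, 00101-, 01-100, 010010, 011001, 100010, 100100, 101101, 110011
PI chart (minterm → PIs covering it):
  1 | -00001  (sole → essential)
  7 | 000111  (sole → essential)
  10 | 001-10,00101-
  11 | 00101-  (sole → essential)
  14 | 001-10  (sole → essential)
  18 | 010010  (sole → essential)
  20 | 01-100  (sole → essential)
  25 | 011001  (sole → essential)
  28 | 01-100  (sole → essential)
  33 | -00001  (sole → essential)
  34 | 100010  (sole → essential)
  36 | 100100  (sole → essential)
  45 | 101101  (sole → essential)
  51 | 110011  (sole → essential)
Essential prime implicants: -00001, 000111, 001-10, 00101-, 01-100, 010010, 011001, 100010, 100100, 101101, 110011

11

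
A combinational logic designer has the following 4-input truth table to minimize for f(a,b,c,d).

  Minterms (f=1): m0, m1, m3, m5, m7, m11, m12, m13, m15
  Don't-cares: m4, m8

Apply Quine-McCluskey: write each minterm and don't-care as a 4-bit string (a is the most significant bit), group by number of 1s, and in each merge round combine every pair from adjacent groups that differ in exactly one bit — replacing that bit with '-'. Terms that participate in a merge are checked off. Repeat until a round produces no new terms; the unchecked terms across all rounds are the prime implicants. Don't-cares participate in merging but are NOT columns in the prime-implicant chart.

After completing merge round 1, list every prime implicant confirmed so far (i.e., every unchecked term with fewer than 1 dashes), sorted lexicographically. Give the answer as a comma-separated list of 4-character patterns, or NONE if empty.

NONE

[col 0] 0000*, 0001*, 0011*, 0100*, 0101*, 0111*, 1000*, 1011*, 1100*, 1101*, 1111*
[col 1] -000*, -011*, -100*, -101*, -111*, 0-00*, 0-01*, 0-11*, 00-1*, 000-*, 01-1*, 010-*, 1-00*, 1-11*, 11-1*, 110-*
[col 2] --00, --11, -1-1, -10-, 0--1, 0-0-
Prime implicants: --00, --11, -1-1, -10-, 0--1, 0-0-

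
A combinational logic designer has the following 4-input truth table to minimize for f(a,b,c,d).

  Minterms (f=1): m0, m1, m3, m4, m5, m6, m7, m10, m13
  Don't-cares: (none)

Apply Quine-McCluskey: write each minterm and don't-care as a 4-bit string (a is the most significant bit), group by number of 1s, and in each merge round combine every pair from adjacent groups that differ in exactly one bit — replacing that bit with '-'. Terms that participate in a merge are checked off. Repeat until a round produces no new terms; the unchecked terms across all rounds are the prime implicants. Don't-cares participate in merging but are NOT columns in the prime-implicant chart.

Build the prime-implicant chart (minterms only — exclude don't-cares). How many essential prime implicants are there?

5

Round 0: 0000✓ 0001✓ 0011✓ 0100✓ 0101✓ 0110✓ 0111✓ 1010 1101✓
Round 1: -101 0-00✓ 0-01✓ 0-11✓ 00-1✓ 000-✓ 01-0✓ 01-1✓ 010-✓ 011-✓
Round 2: 0--1 0-0- 01--
PIs = {-101, 0--1, 0-0-, 01--, 1010}
Coverage chart:
  m0: 0-0- ←essential
  m1: 0--1,0-0-
  m3: 0--1 ←essential
  m4: 0-0-,01--
  m5: -101,0--1,0-0-,01--
  m6: 01-- ←essential
  m7: 0--1,01--
  m10: 1010 ←essential
  m13: -101 ←essential
Essential: -101, 0--1, 0-0-, 01--, 1010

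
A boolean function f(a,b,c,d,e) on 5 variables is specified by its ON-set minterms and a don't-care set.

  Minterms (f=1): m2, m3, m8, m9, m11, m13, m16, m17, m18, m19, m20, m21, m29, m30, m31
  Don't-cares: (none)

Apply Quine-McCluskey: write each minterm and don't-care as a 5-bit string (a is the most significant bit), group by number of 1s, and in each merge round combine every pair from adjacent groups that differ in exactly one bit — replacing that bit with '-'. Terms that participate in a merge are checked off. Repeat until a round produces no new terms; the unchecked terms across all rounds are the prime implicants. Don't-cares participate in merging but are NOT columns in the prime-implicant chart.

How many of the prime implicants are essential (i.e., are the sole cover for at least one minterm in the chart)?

size-2^0 implicants → 00010(✓)  00011(✓)  01000(✓)  01001(✓)  01011(✓)  01101(✓)  10000(✓)  10001(✓)  10010(✓)  10011(✓)  10100(✓)  10101(✓)  11101(✓)  11110(✓)  11111(✓)
size-2^1 implicants → -0010(✓)  -0011(✓)  -1101  0-011  0001-(✓)  01-01  010-1  0100-  1-101  10-00(✓)  10-01(✓)  100-0(✓)  100-1(✓)  1000-(✓)  1001-(✓)  1010-(✓)  111-1  1111-
size-2^2 implicants → -001-  10-0-  100--
Unchecked terms (primes): -001-, -1101, 0-011, 01-01, 010-1, 0100-, 1-101, 10-0-, 100--, 111-1, 1111-
Minterm coverage:
  m2 ⊆ -001- [E]
  m3 ⊆ -001-,0-011
  m8 ⊆ 0100- [E]
  m9 ⊆ 01-01,010-1,0100-
  m11 ⊆ 0-011,010-1
  m13 ⊆ -1101,01-01
  m16 ⊆ 10-0-,100--
  m17 ⊆ 10-0-,100--
  m18 ⊆ -001-,100--
  m19 ⊆ -001-,100--
  m20 ⊆ 10-0- [E]
  m21 ⊆ 1-101,10-0-
  m29 ⊆ -1101,1-101,111-1
  m30 ⊆ 1111- [E]
  m31 ⊆ 111-1,1111-
E = {-001-, 0100-, 10-0-, 1111-}

4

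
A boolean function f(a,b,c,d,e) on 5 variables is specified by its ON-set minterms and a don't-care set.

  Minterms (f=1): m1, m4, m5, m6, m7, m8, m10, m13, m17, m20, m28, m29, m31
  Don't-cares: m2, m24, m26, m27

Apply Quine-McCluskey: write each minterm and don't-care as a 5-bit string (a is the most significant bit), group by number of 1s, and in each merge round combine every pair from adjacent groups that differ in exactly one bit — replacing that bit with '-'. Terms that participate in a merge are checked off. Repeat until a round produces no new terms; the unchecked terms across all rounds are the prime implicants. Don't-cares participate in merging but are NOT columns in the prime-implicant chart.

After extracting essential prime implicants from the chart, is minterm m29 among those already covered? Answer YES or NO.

NO

size-2^0 implicants → 00001(✓)  00010(✓)  00100(✓)  00101(✓)  00110(✓)  00111(✓)  01000(✓)  01010(✓)  01101(✓)  10001(✓)  10100(✓)  11000(✓)  11010(✓)  11011(✓)  11100(✓)  11101(✓)  11111(✓)
size-2^1 implicants → -0001  -0100  -1000(✓)  -1010(✓)  -1101  0-010  0-101  00-01  00-10  001-0(✓)  001-1(✓)  0010-(✓)  0011-(✓)  010-0(✓)  1-100  11-00  11-11  110-0(✓)  1101-  111-1  1110-
size-2^2 implicants → -10-0  001--
Unchecked terms (primes): -0001, -0100, -10-0, -1101, 0-010, 0-101, 00-01, 00-10, 001--, 1-100, 11-00, 11-11, 1101-, 111-1, 1110-
Minterm coverage:
  m1 ⊆ -0001,00-01
  m4 ⊆ -0100,001--
  m5 ⊆ 0-101,00-01,001--
  m6 ⊆ 00-10,001--
  m7 ⊆ 001-- [E]
  m8 ⊆ -10-0 [E]
  m10 ⊆ -10-0,0-010
  m13 ⊆ -1101,0-101
  m17 ⊆ -0001 [E]
  m20 ⊆ -0100,1-100
  m28 ⊆ 1-100,11-00,1110-
  m29 ⊆ -1101,111-1,1110-
  m31 ⊆ 11-11,111-1
E = {-0001, -10-0, 001--}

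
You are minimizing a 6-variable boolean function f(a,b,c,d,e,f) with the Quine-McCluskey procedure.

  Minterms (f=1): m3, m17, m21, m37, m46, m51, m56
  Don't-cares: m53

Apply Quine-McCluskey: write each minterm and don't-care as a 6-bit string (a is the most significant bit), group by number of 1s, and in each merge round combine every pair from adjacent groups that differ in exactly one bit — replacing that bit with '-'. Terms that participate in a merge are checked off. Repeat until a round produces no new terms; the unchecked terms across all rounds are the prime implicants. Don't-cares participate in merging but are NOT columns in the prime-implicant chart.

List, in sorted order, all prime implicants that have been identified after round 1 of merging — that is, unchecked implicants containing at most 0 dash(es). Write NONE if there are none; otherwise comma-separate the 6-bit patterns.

000011, 101110, 110011, 111000

Round 0: 000011 010001✓ 010101✓ 100101✓ 101110 110011 110101✓ 111000
Round 1: -10101 010-01 1-0101
PIs = {-10101, 000011, 010-01, 1-0101, 101110, 110011, 111000}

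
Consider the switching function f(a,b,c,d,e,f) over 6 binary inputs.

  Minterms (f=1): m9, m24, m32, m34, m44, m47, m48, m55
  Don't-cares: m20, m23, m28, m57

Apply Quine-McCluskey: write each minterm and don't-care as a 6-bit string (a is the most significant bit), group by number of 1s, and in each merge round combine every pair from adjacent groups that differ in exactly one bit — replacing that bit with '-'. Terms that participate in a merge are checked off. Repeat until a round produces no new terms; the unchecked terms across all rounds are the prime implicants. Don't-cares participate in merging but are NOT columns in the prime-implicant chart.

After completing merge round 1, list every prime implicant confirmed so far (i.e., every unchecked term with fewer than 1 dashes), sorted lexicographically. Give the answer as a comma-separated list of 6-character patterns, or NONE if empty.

001001, 101100, 101111, 111001

[col 0] 001001, 010100*, 010111*, 011000*, 011100*, 100000*, 100010*, 101100, 101111, 110000*, 110111*, 111001
[col 1] -10111, 01-100, 011-00, 1-0000, 1000-0
Prime implicants: -10111, 001001, 01-100, 011-00, 1-0000, 1000-0, 101100, 101111, 111001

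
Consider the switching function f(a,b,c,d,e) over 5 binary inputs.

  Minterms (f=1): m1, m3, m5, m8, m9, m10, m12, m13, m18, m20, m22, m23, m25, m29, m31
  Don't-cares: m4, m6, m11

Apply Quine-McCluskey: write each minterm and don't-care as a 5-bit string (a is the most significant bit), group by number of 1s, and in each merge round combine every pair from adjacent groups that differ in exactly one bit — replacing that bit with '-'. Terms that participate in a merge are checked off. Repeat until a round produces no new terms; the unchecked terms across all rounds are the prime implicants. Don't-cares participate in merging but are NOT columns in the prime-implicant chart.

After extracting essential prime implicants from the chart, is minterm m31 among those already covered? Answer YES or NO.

Round 0: 00001✓ 00011✓ 00100✓ 00101✓ 00110✓ 01000✓ 01001✓ 01010✓ 01011✓ 01100✓ 01101✓ 10010✓ 10100✓ 10110✓ 10111✓ 11001✓ 11101✓ 11111✓
Round 1: -0100✓ -0110✓ -1001✓ -1101✓ 0-001✓ 0-011✓ 0-100✓ 0-101✓ 00-01✓ 000-1✓ 001-0✓ 0010-✓ 01-00✓ 01-01✓ 010-0✓ 010-1✓ 0100-✓ 0101-✓ 0110-✓ 1-111 10-10 101-0✓ 1011- 11-01✓ 111-1
Round 2: -01-0 -1-01 0--01 0-0-1 0-10- 01-0- 010--
PIs = {-01-0, -1-01, 0--01, 0-0-1, 0-10-, 01-0-, 010--, 1-111, 10-10, 1011-, 111-1}
Coverage chart:
  m1: 0--01,0-0-1
  m3: 0-0-1 ←essential
  m5: 0--01,0-10-
  m8: 01-0-,010--
  m9: -1-01,0--01,0-0-1,01-0-,010--
  m10: 010-- ←essential
  m12: 0-10-,01-0-
  m13: -1-01,0--01,0-10-,01-0-
  m18: 10-10 ←essential
  m20: -01-0 ←essential
  m22: -01-0,10-10,1011-
  m23: 1-111,1011-
  m25: -1-01 ←essential
  m29: -1-01,111-1
  m31: 1-111,111-1
Essential: -01-0, -1-01, 0-0-1, 010--, 10-10

NO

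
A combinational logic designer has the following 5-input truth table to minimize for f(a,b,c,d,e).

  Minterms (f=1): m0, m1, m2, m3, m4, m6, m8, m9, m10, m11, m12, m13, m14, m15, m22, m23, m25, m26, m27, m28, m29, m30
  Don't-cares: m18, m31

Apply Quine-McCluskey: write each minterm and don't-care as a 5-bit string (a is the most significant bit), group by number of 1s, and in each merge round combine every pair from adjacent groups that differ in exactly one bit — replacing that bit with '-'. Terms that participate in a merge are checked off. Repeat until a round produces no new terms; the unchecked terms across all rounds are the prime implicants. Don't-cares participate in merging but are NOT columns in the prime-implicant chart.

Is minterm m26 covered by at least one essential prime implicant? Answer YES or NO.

Round 0: 00000✓ 00001✓ 00010✓ 00011✓ 00100✓ 00110✓ 01000✓ 01001✓ 01010✓ 01011✓ 01100✓ 01101✓ 01110✓ 01111✓ 10010✓ 10110✓ 10111✓ 11001✓ 11010✓ 11011✓ 11100✓ 11101✓ 11110✓ 11111✓
Round 1: -0010✓ -0110✓ -1001✓ -1010✓ -1011✓ -1100✓ -1101✓ -1110✓ -1111✓ 0-000✓ 0-001✓ 0-010✓ 0-011✓ 0-100✓ 0-110✓ 00-00✓ 00-10✓ 000-0✓ 000-1✓ 0000-✓ 0001-✓ 001-0✓ 01-00✓ 01-01✓ 01-10✓ 01-11✓ 010-0✓ 010-1✓ 0100-✓ 0101-✓ 011-0✓ 011-1✓ 0110-✓ 0111-✓ 1-010✓ 1-110✓ 1-111✓ 10-10✓ 1011-✓ 11-01✓ 11-10✓ 11-11✓ 110-1✓ 1101-✓ 111-0✓ 111-1✓ 1110-✓ 1111-✓
Round 2: --010✓ --110✓ -0-10✓ -1-01✓ -1-10✓ -1-11✓ -10-1✓ -101-✓ -11-0✓ -11-1✓ -110-✓ -111-✓ 0--00✓ 0--10✓ 0-0-0✓ 0-0-1✓ 0-00-✓ 0-01-✓ 0-1-0✓ 00--0✓ 000--✓ 01--0✓ 01--1✓ 01-0-✓ 01-1-✓ 010--✓ 011--✓ 1--10✓ 1-11- 11--1✓ 11-1-✓ 111--✓
Round 3: ---10 -1--1 -1-1- -11-- 0---0 0-0-- 01---
PIs = {---10, -1--1, -1-1-, -11--, 0---0, 0-0--, 01---, 1-11-}
Coverage chart:
  m0: 0---0,0-0--
  m1: 0-0-- ←essential
  m2: ---10,0---0,0-0--
  m3: 0-0-- ←essential
  m4: 0---0 ←essential
  m6: ---10,0---0
  m8: 0---0,0-0--,01---
  m9: -1--1,0-0--,01---
  m10: ---10,-1-1-,0---0,0-0--,01---
  m11: -1--1,-1-1-,0-0--,01---
  m12: -11--,0---0,01---
  m13: -1--1,-11--,01---
  m14: ---10,-1-1-,-11--,0---0,01---
  m15: -1--1,-1-1-,-11--,01---
  m22: ---10,1-11-
  m23: 1-11- ←essential
  m25: -1--1 ←essential
  m26: ---10,-1-1-
  m27: -1--1,-1-1-
  m28: -11-- ←essential
  m29: -1--1,-11--
  m30: ---10,-1-1-,-11--,1-11-
Essential: -1--1, -11--, 0---0, 0-0--, 1-11-

NO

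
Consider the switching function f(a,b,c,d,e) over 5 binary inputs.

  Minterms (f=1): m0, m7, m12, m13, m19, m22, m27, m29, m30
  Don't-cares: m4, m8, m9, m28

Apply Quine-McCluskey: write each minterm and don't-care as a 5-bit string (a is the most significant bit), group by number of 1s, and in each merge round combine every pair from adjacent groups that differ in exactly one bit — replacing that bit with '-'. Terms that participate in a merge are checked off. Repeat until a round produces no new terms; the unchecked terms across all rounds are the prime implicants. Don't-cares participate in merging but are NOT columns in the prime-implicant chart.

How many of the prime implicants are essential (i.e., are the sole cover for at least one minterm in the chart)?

5

Round 0: 00000✓ 00100✓ 00111 01000✓ 01001✓ 01100✓ 01101✓ 10011✓ 10110✓ 11011✓ 11100✓ 11101✓ 11110✓
Round 1: -1100✓ -1101✓ 0-000✓ 0-100✓ 00-00✓ 01-00✓ 01-01✓ 0100-✓ 0110-✓ 1-011 1-110 111-0 1110-✓
Round 2: -110- 0--00 01-0-
PIs = {-110-, 0--00, 00111, 01-0-, 1-011, 1-110, 111-0}
Coverage chart:
  m0: 0--00 ←essential
  m7: 00111 ←essential
  m12: -110-,0--00,01-0-
  m13: -110-,01-0-
  m19: 1-011 ←essential
  m22: 1-110 ←essential
  m27: 1-011 ←essential
  m29: -110- ←essential
  m30: 1-110,111-0
Essential: -110-, 0--00, 00111, 1-011, 1-110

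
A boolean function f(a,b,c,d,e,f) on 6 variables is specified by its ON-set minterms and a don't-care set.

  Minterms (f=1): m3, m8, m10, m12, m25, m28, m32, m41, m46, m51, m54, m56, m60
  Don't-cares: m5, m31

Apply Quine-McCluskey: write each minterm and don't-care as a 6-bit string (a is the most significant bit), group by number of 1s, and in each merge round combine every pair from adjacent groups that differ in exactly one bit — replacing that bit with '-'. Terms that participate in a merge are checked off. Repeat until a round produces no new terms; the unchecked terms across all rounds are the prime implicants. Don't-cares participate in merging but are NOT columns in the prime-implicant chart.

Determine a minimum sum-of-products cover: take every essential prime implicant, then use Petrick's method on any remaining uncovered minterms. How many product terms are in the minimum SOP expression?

size-2^0 implicants → 000011  000101  001000(✓)  001010(✓)  001100(✓)  011001  011100(✓)  011111  100000  101001  101110  110011  110110  111000(✓)  111100(✓)
size-2^1 implicants → -11100  0-1100  001-00  0010-0  111-00
Unchecked terms (primes): -11100, 0-1100, 000011, 000101, 001-00, 0010-0, 011001, 011111, 100000, 101001, 101110, 110011, 110110, 111-00
Minterm coverage:
  m3 ⊆ 000011 [E]
  m8 ⊆ 001-00,0010-0
  m10 ⊆ 0010-0 [E]
  m12 ⊆ 0-1100,001-00
  m25 ⊆ 011001 [E]
  m28 ⊆ -11100,0-1100
  m32 ⊆ 100000 [E]
  m41 ⊆ 101001 [E]
  m46 ⊆ 101110 [E]
  m51 ⊆ 110011 [E]
  m54 ⊆ 110110 [E]
  m56 ⊆ 111-00 [E]
  m60 ⊆ -11100,111-00
E = {000011, 0010-0, 011001, 100000, 101001, 101110, 110011, 110110, 111-00}
Petrick residual → 0-1100
Cover = a'cde'f' + a'b'c'd'ef + a'b'cd'f' + a'bcd'e'f + ab'c'd'e'f' + ab'cd'e'f + ab'cdef' + abc'd'ef + abc'def' + abce'f'  |cover|=10

10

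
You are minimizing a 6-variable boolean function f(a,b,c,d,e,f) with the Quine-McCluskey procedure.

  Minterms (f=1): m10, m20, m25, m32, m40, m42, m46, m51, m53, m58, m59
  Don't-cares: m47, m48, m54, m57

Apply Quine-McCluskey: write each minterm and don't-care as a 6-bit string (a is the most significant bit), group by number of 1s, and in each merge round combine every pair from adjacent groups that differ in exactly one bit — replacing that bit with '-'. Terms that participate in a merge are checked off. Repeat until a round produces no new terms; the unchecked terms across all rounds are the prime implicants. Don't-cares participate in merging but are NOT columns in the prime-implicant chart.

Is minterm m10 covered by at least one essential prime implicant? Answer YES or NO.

size-2^0 implicants → 001010(✓)  010100  011001(✓)  100000(✓)  101000(✓)  101010(✓)  101110(✓)  101111(✓)  110000(✓)  110011(✓)  110101  110110  111001(✓)  111010(✓)  111011(✓)
size-2^1 implicants → -01010  -11001  1-0000  1-1010  10-000  101-10  1010-0  10111-  11-011  1110-1  11101-
Unchecked terms (primes): -01010, -11001, 010100, 1-0000, 1-1010, 10-000, 101-10, 1010-0, 10111-, 11-011, 110101, 110110, 1110-1, 11101-
Minterm coverage:
  m10 ⊆ -01010 [E]
  m20 ⊆ 010100 [E]
  m25 ⊆ -11001 [E]
  m32 ⊆ 1-0000,10-000
  m40 ⊆ 10-000,1010-0
  m42 ⊆ -01010,1-1010,101-10,1010-0
  m46 ⊆ 101-10,10111-
  m51 ⊆ 11-011 [E]
  m53 ⊆ 110101 [E]
  m58 ⊆ 1-1010,11101-
  m59 ⊆ 11-011,1110-1,11101-
E = {-01010, -11001, 010100, 11-011, 110101}

YES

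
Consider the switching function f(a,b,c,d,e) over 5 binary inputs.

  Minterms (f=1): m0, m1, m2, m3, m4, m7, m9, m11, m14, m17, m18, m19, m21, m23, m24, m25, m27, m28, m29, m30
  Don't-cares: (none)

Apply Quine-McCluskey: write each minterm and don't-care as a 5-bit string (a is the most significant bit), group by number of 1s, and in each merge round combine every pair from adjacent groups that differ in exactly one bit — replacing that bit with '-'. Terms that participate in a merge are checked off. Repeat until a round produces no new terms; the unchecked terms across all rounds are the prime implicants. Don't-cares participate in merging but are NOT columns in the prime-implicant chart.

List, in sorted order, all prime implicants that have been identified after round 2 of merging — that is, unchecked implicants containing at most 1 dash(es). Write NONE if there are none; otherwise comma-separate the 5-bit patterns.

size-2^0 implicants → 00000(✓)  00001(✓)  00010(✓)  00011(✓)  00100(✓)  00111(✓)  01001(✓)  01011(✓)  01110(✓)  10001(✓)  10010(✓)  10011(✓)  10101(✓)  10111(✓)  11000(✓)  11001(✓)  11011(✓)  11100(✓)  11101(✓)  11110(✓)
size-2^1 implicants → -0001(✓)  -0010(✓)  -0011(✓)  -0111(✓)  -1001(✓)  -1011(✓)  -1110  0-001(✓)  0-011(✓)  00-00  00-11(✓)  000-0(✓)  000-1(✓)  0000-(✓)  0001-(✓)  010-1(✓)  1-001(✓)  1-011(✓)  1-101(✓)  10-01(✓)  10-11(✓)  100-1(✓)  1001-(✓)  101-1(✓)  11-00(✓)  11-01(✓)  110-1(✓)  1100-(✓)  111-0  1110-(✓)
size-2^2 implicants → --001(✓)  --011(✓)  -0-11  -00-1(✓)  -001-  -10-1(✓)  0-0-1(✓)  000--  1--01  1-0-1(✓)  10--1  11-0-
size-2^3 implicants → --0-1
Unchecked terms (primes): --0-1, -0-11, -001-, -1110, 00-00, 000--, 1--01, 10--1, 11-0-, 111-0

-1110, 00-00, 111-0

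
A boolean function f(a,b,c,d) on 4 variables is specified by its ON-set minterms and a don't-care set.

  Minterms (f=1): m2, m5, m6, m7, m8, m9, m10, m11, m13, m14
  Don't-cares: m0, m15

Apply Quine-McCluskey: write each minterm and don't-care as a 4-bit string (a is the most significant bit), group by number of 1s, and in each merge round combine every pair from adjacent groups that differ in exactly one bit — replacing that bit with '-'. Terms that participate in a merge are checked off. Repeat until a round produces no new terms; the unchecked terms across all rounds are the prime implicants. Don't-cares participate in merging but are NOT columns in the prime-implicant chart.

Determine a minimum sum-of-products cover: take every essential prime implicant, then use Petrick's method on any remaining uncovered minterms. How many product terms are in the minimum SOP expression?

size-2^0 implicants → 0000(✓)  0010(✓)  0101(✓)  0110(✓)  0111(✓)  1000(✓)  1001(✓)  1010(✓)  1011(✓)  1101(✓)  1110(✓)  1111(✓)
size-2^1 implicants → -000(✓)  -010(✓)  -101(✓)  -110(✓)  -111(✓)  0-10(✓)  00-0(✓)  01-1(✓)  011-(✓)  1-01(✓)  1-10(✓)  1-11(✓)  10-0(✓)  10-1(✓)  100-(✓)  101-(✓)  11-1(✓)  111-(✓)
size-2^2 implicants → --10  -0-0  -1-1  -11-  1--1  1-1-  10--
Unchecked terms (primes): --10, -0-0, -1-1, -11-, 1--1, 1-1-, 10--
Minterm coverage:
  m2 ⊆ --10,-0-0
  m5 ⊆ -1-1 [E]
  m6 ⊆ --10,-11-
  m7 ⊆ -1-1,-11-
  m8 ⊆ -0-0,10--
  m9 ⊆ 1--1,10--
  m10 ⊆ --10,-0-0,1-1-,10--
  m11 ⊆ 1--1,1-1-,10--
  m13 ⊆ -1-1,1--1
  m14 ⊆ --10,-11-,1-1-
E = {-1-1}
Petrick residual → --10, 10--
Cover = cd' + bd + ab'  |cover|=3

3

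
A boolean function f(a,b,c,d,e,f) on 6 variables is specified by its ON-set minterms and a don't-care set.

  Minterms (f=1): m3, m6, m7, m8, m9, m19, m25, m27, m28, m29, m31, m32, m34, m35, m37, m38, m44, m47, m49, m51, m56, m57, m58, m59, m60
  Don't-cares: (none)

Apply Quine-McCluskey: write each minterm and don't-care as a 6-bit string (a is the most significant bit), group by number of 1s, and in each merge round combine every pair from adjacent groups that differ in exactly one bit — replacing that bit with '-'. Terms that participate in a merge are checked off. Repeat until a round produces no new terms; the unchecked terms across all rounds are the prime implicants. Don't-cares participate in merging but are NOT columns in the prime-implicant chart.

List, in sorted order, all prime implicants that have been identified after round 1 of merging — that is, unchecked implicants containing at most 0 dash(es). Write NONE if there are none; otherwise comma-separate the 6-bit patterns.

Round 0: 000011✓ 000110✓ 000111✓ 001000✓ 001001✓ 010011✓ 011001✓ 011011✓ 011100✓ 011101✓ 011111✓ 100000✓ 100010✓ 100011✓ 100101 100110✓ 101100✓ 101111 110001✓ 110011✓ 111000✓ 111001✓ 111010✓ 111011✓ 111100✓
Round 1: -00011✓ -00110 -10011✓ -11001✓ -11011✓ -11100 0-0011✓ 0-1001 000-11 00011- 00100- 01-011✓ 011-01✓ 011-11✓ 0110-1✓ 0111-1✓ 01110- 1-0011✓ 1-1100 100-10 1000-0 10001- 11-001✓ 11-011✓ 1100-1✓ 111-00 1110-0✓ 1110-1✓ 11100-✓ 11101-✓
Round 2: --0011 -1-011 -110-1 011--1 11-0-1 1110--
PIs = {--0011, -00110, -1-011, -110-1, -11100, 0-1001, 000-11, 00011-, 00100-, 011--1, 01110-, 1-1100, 100-10, 1000-0, 10001-, 100101, 101111, 11-0-1, 111-00, 1110--}

100101, 101111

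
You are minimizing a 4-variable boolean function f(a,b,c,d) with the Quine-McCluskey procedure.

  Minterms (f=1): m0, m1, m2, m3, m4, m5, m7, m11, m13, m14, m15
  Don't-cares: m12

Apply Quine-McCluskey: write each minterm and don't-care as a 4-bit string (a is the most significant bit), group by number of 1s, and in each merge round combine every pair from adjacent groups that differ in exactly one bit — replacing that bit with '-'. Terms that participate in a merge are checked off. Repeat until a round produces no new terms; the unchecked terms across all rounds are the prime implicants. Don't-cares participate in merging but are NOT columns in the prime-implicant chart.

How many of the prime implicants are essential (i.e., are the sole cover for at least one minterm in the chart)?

3

[col 0] 0000*, 0001*, 0010*, 0011*, 0100*, 0101*, 0111*, 1011*, 1100*, 1101*, 1110*, 1111*
[col 1] -011*, -100*, -101*, -111*, 0-00*, 0-01*, 0-11*, 00-0*, 00-1*, 000-*, 001-*, 01-1*, 010-*, 1-11*, 11-0*, 11-1*, 110-*, 111-*
[col 2] --11, -1-1, -10-, 0--1, 0-0-, 00--, 11--
Prime implicants: --11, -1-1, -10-, 0--1, 0-0-, 00--, 11--
PI chart (minterm → PIs covering it):
  0 | 0-0-,00--
  1 | 0--1,0-0-,00--
  2 | 00--  (sole → essential)
  3 | --11,0--1,00--
  4 | -10-,0-0-
  5 | -1-1,-10-,0--1,0-0-
  7 | --11,-1-1,0--1
  11 | --11  (sole → essential)
  13 | -1-1,-10-,11--
  14 | 11--  (sole → essential)
  15 | --11,-1-1,11--
Essential prime implicants: --11, 00--, 11--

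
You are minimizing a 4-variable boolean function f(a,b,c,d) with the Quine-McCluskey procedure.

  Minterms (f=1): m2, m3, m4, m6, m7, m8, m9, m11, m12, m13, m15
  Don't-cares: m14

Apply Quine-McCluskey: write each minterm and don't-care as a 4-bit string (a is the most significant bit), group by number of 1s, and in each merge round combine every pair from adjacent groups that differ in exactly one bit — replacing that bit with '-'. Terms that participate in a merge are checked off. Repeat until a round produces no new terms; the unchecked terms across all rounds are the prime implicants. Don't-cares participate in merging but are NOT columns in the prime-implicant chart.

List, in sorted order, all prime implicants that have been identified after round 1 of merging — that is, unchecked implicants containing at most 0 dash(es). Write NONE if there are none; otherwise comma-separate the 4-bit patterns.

Round 0: 0010✓ 0011✓ 0100✓ 0110✓ 0111✓ 1000✓ 1001✓ 1011✓ 1100✓ 1101✓ 1110✓ 1111✓
Round 1: -011✓ -100✓ -110✓ -111✓ 0-10✓ 0-11✓ 001-✓ 01-0✓ 011-✓ 1-00✓ 1-01✓ 1-11✓ 10-1✓ 100-✓ 11-0✓ 11-1✓ 110-✓ 111-✓
Round 2: --11 -1-0 -11- 0-1- 1--1 1-0- 11--
PIs = {--11, -1-0, -11-, 0-1-, 1--1, 1-0-, 11--}

NONE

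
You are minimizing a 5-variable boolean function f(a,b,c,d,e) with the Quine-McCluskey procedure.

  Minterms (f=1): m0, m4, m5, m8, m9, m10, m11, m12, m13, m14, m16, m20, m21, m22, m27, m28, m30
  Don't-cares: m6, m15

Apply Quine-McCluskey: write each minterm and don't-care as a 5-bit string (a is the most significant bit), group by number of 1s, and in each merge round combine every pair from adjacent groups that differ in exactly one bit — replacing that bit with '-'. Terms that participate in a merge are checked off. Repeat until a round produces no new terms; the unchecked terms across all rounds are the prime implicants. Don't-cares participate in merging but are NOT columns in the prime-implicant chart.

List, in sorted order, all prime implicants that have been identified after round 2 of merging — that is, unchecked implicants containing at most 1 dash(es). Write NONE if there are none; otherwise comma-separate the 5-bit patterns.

-1011

[col 0] 00000*, 00100*, 00101*, 00110*, 01000*, 01001*, 01010*, 01011*, 01100*, 01101*, 01110*, 01111*, 10000*, 10100*, 10101*, 10110*, 11011*, 11100*, 11110*
[col 1] -0000*, -0100*, -0101*, -0110*, -1011, -1100*, -1110*, 0-000*, 0-100*, 0-101*, 0-110*, 00-00*, 001-0*, 0010-*, 01-00*, 01-01*, 01-10*, 01-11*, 010-0*, 010-1*, 0100-*, 0101-*, 011-0*, 011-1*, 0110-*, 0111-*, 1-100*, 1-110*, 10-00*, 101-0*, 1010-*, 111-0*
[col 2] --100*, --110*, -0-00, -01-0*, -010-, -11-0*, 0--00, 0-1-0*, 0-10-, 01--0*, 01--1*, 01-0-*, 01-1-*, 010--*, 011--*, 1-1-0*
[col 3] --1-0, 01---
Prime implicants: --1-0, -0-00, -010-, -1011, 0--00, 0-10-, 01---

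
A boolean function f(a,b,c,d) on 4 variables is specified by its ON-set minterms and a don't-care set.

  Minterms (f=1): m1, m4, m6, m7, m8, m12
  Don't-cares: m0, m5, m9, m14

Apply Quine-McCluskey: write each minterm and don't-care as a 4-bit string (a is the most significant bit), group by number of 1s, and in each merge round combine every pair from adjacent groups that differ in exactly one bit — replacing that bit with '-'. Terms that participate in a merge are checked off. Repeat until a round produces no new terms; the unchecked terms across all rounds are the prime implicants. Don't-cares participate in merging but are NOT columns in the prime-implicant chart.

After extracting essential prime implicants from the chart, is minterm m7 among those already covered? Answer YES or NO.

YES

Round 0: 0000✓ 0001✓ 0100✓ 0101✓ 0110✓ 0111✓ 1000✓ 1001✓ 1100✓ 1110✓
Round 1: -000✓ -001✓ -100✓ -110✓ 0-00✓ 0-01✓ 000-✓ 01-0✓ 01-1✓ 010-✓ 011-✓ 1-00✓ 100-✓ 11-0✓
Round 2: --00 -00- -1-0 0-0- 01--
PIs = {--00, -00-, -1-0, 0-0-, 01--}
Coverage chart:
  m1: -00-,0-0-
  m4: --00,-1-0,0-0-,01--
  m6: -1-0,01--
  m7: 01-- ←essential
  m8: --00,-00-
  m12: --00,-1-0
Essential: 01--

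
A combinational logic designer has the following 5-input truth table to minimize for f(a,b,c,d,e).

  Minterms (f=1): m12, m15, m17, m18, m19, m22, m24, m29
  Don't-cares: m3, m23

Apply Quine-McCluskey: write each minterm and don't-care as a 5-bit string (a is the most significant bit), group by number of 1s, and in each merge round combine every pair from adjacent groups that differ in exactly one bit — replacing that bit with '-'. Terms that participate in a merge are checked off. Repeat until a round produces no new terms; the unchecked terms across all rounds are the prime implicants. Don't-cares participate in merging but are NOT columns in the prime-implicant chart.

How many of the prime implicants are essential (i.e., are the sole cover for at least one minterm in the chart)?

[col 0] 00011*, 01100, 01111, 10001*, 10010*, 10011*, 10110*, 10111*, 11000, 11101
[col 1] -0011, 10-10*, 10-11*, 100-1, 1001-*, 1011-*
[col 2] 10-1-
Prime implicants: -0011, 01100, 01111, 10-1-, 100-1, 11000, 11101
PI chart (minterm → PIs covering it):
  12 | 01100  (sole → essential)
  15 | 01111  (sole → essential)
  17 | 100-1  (sole → essential)
  18 | 10-1-  (sole → essential)
  19 | -0011,10-1-,100-1
  22 | 10-1-  (sole → essential)
  24 | 11000  (sole → essential)
  29 | 11101  (sole → essential)
Essential prime implicants: 01100, 01111, 10-1-, 100-1, 11000, 11101

6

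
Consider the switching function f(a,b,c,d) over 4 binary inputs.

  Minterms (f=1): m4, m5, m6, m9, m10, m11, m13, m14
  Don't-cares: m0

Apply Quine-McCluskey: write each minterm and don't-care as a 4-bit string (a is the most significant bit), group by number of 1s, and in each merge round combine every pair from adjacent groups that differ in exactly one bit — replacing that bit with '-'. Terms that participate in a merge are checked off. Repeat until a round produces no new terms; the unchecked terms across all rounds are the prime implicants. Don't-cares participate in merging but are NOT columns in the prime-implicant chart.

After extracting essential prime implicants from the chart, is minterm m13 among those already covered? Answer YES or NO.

Round 0: 0000✓ 0100✓ 0101✓ 0110✓ 1001✓ 1010✓ 1011✓ 1101✓ 1110✓
Round 1: -101 -110 0-00 01-0 010- 1-01 1-10 10-1 101-
PIs = {-101, -110, 0-00, 01-0, 010-, 1-01, 1-10, 10-1, 101-}
Coverage chart:
  m4: 0-00,01-0,010-
  m5: -101,010-
  m6: -110,01-0
  m9: 1-01,10-1
  m10: 1-10,101-
  m11: 10-1,101-
  m13: -101,1-01
  m14: -110,1-10
(no essential prime implicants)

NO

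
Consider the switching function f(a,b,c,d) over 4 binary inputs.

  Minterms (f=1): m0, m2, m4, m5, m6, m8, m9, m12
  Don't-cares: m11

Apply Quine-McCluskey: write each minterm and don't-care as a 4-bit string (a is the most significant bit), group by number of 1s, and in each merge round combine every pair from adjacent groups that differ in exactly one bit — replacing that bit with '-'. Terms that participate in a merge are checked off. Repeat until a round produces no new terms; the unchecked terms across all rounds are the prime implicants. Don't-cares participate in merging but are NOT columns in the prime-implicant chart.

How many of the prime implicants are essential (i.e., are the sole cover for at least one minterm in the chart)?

3

size-2^0 implicants → 0000(✓)  0010(✓)  0100(✓)  0101(✓)  0110(✓)  1000(✓)  1001(✓)  1011(✓)  1100(✓)
size-2^1 implicants → -000(✓)  -100(✓)  0-00(✓)  0-10(✓)  00-0(✓)  01-0(✓)  010-  1-00(✓)  10-1  100-
size-2^2 implicants → --00  0--0
Unchecked terms (primes): --00, 0--0, 010-, 10-1, 100-
Minterm coverage:
  m0 ⊆ --00,0--0
  m2 ⊆ 0--0 [E]
  m4 ⊆ --00,0--0,010-
  m5 ⊆ 010- [E]
  m6 ⊆ 0--0 [E]
  m8 ⊆ --00,100-
  m9 ⊆ 10-1,100-
  m12 ⊆ --00 [E]
E = {--00, 0--0, 010-}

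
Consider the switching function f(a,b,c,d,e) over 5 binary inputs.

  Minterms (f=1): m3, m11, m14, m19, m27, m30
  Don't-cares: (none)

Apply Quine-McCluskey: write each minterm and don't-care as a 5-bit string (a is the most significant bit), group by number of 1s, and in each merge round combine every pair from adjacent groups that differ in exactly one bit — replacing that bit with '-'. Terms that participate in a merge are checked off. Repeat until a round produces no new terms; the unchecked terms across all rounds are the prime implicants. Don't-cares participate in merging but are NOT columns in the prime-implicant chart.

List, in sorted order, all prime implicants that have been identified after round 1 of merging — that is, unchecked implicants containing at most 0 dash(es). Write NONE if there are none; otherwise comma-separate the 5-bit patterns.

NONE

[col 0] 00011*, 01011*, 01110*, 10011*, 11011*, 11110*
[col 1] -0011*, -1011*, -1110, 0-011*, 1-011*
[col 2] --011
Prime implicants: --011, -1110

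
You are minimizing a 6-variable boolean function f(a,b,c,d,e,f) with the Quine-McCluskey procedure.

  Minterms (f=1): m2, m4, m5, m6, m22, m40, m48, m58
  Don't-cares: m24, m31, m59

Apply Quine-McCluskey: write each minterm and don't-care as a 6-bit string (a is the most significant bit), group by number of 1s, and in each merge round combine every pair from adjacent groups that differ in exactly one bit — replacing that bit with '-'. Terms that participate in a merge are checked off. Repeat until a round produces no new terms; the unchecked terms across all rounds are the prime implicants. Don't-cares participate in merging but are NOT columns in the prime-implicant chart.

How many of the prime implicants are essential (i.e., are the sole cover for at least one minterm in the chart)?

6

Round 0: 000010✓ 000100✓ 000101✓ 000110✓ 010110✓ 011000 011111 101000 110000 111010✓ 111011✓
Round 1: 0-0110 000-10 0001-0 00010- 11101-
PIs = {0-0110, 000-10, 0001-0, 00010-, 011000, 011111, 101000, 110000, 11101-}
Coverage chart:
  m2: 000-10 ←essential
  m4: 0001-0,00010-
  m5: 00010- ←essential
  m6: 0-0110,000-10,0001-0
  m22: 0-0110 ←essential
  m40: 101000 ←essential
  m48: 110000 ←essential
  m58: 11101- ←essential
Essential: 0-0110, 000-10, 00010-, 101000, 110000, 11101-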